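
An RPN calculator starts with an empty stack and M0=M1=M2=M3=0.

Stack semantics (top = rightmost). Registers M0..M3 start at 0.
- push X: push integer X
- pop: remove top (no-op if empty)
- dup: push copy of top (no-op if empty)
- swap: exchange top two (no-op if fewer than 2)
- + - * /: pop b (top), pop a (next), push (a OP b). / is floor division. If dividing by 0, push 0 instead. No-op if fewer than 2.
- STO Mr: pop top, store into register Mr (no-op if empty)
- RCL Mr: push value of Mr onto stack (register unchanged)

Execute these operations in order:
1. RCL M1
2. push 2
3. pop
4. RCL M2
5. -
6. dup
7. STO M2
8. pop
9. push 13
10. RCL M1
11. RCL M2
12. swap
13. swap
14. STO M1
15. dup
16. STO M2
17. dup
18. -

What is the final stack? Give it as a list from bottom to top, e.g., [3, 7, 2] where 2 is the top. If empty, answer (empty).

After op 1 (RCL M1): stack=[0] mem=[0,0,0,0]
After op 2 (push 2): stack=[0,2] mem=[0,0,0,0]
After op 3 (pop): stack=[0] mem=[0,0,0,0]
After op 4 (RCL M2): stack=[0,0] mem=[0,0,0,0]
After op 5 (-): stack=[0] mem=[0,0,0,0]
After op 6 (dup): stack=[0,0] mem=[0,0,0,0]
After op 7 (STO M2): stack=[0] mem=[0,0,0,0]
After op 8 (pop): stack=[empty] mem=[0,0,0,0]
After op 9 (push 13): stack=[13] mem=[0,0,0,0]
After op 10 (RCL M1): stack=[13,0] mem=[0,0,0,0]
After op 11 (RCL M2): stack=[13,0,0] mem=[0,0,0,0]
After op 12 (swap): stack=[13,0,0] mem=[0,0,0,0]
After op 13 (swap): stack=[13,0,0] mem=[0,0,0,0]
After op 14 (STO M1): stack=[13,0] mem=[0,0,0,0]
After op 15 (dup): stack=[13,0,0] mem=[0,0,0,0]
After op 16 (STO M2): stack=[13,0] mem=[0,0,0,0]
After op 17 (dup): stack=[13,0,0] mem=[0,0,0,0]
After op 18 (-): stack=[13,0] mem=[0,0,0,0]

Answer: [13, 0]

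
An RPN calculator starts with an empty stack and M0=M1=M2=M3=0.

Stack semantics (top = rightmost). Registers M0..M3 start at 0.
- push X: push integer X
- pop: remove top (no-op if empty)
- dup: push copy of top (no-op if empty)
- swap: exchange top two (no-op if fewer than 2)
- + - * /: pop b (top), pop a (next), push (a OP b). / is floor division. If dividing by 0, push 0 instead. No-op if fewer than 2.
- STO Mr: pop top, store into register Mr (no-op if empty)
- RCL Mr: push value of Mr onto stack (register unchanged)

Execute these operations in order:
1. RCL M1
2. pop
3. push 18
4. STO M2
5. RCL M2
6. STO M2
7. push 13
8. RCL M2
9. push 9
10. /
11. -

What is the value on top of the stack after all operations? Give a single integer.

After op 1 (RCL M1): stack=[0] mem=[0,0,0,0]
After op 2 (pop): stack=[empty] mem=[0,0,0,0]
After op 3 (push 18): stack=[18] mem=[0,0,0,0]
After op 4 (STO M2): stack=[empty] mem=[0,0,18,0]
After op 5 (RCL M2): stack=[18] mem=[0,0,18,0]
After op 6 (STO M2): stack=[empty] mem=[0,0,18,0]
After op 7 (push 13): stack=[13] mem=[0,0,18,0]
After op 8 (RCL M2): stack=[13,18] mem=[0,0,18,0]
After op 9 (push 9): stack=[13,18,9] mem=[0,0,18,0]
After op 10 (/): stack=[13,2] mem=[0,0,18,0]
After op 11 (-): stack=[11] mem=[0,0,18,0]

Answer: 11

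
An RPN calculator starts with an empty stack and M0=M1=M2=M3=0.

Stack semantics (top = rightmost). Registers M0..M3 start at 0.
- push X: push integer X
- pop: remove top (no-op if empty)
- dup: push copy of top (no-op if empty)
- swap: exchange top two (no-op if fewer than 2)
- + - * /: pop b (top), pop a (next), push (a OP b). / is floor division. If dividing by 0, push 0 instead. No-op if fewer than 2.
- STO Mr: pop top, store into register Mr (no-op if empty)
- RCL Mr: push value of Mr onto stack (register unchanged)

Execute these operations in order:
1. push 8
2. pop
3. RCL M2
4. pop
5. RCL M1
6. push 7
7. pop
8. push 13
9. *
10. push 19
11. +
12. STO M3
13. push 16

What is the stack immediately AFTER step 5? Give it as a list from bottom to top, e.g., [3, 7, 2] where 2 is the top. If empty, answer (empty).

After op 1 (push 8): stack=[8] mem=[0,0,0,0]
After op 2 (pop): stack=[empty] mem=[0,0,0,0]
After op 3 (RCL M2): stack=[0] mem=[0,0,0,0]
After op 4 (pop): stack=[empty] mem=[0,0,0,0]
After op 5 (RCL M1): stack=[0] mem=[0,0,0,0]

[0]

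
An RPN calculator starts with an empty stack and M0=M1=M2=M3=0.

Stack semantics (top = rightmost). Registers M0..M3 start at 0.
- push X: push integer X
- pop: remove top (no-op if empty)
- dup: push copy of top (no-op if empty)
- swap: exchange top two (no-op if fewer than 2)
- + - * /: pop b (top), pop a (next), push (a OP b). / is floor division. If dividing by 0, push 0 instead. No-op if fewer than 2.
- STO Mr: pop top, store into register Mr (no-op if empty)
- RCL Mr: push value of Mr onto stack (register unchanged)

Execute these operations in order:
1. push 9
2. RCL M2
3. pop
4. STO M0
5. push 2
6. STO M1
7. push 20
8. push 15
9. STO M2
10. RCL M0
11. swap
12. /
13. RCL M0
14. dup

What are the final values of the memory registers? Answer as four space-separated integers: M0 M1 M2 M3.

After op 1 (push 9): stack=[9] mem=[0,0,0,0]
After op 2 (RCL M2): stack=[9,0] mem=[0,0,0,0]
After op 3 (pop): stack=[9] mem=[0,0,0,0]
After op 4 (STO M0): stack=[empty] mem=[9,0,0,0]
After op 5 (push 2): stack=[2] mem=[9,0,0,0]
After op 6 (STO M1): stack=[empty] mem=[9,2,0,0]
After op 7 (push 20): stack=[20] mem=[9,2,0,0]
After op 8 (push 15): stack=[20,15] mem=[9,2,0,0]
After op 9 (STO M2): stack=[20] mem=[9,2,15,0]
After op 10 (RCL M0): stack=[20,9] mem=[9,2,15,0]
After op 11 (swap): stack=[9,20] mem=[9,2,15,0]
After op 12 (/): stack=[0] mem=[9,2,15,0]
After op 13 (RCL M0): stack=[0,9] mem=[9,2,15,0]
After op 14 (dup): stack=[0,9,9] mem=[9,2,15,0]

Answer: 9 2 15 0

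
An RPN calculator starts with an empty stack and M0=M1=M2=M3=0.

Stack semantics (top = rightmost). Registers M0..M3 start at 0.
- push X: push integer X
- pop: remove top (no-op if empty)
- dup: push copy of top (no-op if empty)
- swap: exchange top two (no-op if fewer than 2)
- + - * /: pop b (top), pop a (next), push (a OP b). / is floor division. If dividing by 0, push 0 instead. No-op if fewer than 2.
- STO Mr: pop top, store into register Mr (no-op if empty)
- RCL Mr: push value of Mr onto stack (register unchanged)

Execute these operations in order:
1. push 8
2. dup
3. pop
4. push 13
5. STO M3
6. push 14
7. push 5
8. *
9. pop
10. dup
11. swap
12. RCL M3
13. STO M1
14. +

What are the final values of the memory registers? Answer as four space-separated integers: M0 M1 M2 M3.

Answer: 0 13 0 13

Derivation:
After op 1 (push 8): stack=[8] mem=[0,0,0,0]
After op 2 (dup): stack=[8,8] mem=[0,0,0,0]
After op 3 (pop): stack=[8] mem=[0,0,0,0]
After op 4 (push 13): stack=[8,13] mem=[0,0,0,0]
After op 5 (STO M3): stack=[8] mem=[0,0,0,13]
After op 6 (push 14): stack=[8,14] mem=[0,0,0,13]
After op 7 (push 5): stack=[8,14,5] mem=[0,0,0,13]
After op 8 (*): stack=[8,70] mem=[0,0,0,13]
After op 9 (pop): stack=[8] mem=[0,0,0,13]
After op 10 (dup): stack=[8,8] mem=[0,0,0,13]
After op 11 (swap): stack=[8,8] mem=[0,0,0,13]
After op 12 (RCL M3): stack=[8,8,13] mem=[0,0,0,13]
After op 13 (STO M1): stack=[8,8] mem=[0,13,0,13]
After op 14 (+): stack=[16] mem=[0,13,0,13]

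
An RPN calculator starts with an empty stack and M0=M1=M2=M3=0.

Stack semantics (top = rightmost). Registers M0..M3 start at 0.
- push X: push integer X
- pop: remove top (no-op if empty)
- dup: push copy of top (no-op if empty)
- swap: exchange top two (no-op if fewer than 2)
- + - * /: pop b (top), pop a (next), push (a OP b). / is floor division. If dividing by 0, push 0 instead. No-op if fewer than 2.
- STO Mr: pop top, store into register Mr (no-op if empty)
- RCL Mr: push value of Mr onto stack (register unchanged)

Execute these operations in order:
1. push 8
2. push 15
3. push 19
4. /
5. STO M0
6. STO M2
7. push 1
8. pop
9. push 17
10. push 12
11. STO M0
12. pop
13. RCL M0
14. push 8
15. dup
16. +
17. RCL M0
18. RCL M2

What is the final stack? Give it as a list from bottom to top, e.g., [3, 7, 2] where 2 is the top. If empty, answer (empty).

After op 1 (push 8): stack=[8] mem=[0,0,0,0]
After op 2 (push 15): stack=[8,15] mem=[0,0,0,0]
After op 3 (push 19): stack=[8,15,19] mem=[0,0,0,0]
After op 4 (/): stack=[8,0] mem=[0,0,0,0]
After op 5 (STO M0): stack=[8] mem=[0,0,0,0]
After op 6 (STO M2): stack=[empty] mem=[0,0,8,0]
After op 7 (push 1): stack=[1] mem=[0,0,8,0]
After op 8 (pop): stack=[empty] mem=[0,0,8,0]
After op 9 (push 17): stack=[17] mem=[0,0,8,0]
After op 10 (push 12): stack=[17,12] mem=[0,0,8,0]
After op 11 (STO M0): stack=[17] mem=[12,0,8,0]
After op 12 (pop): stack=[empty] mem=[12,0,8,0]
After op 13 (RCL M0): stack=[12] mem=[12,0,8,0]
After op 14 (push 8): stack=[12,8] mem=[12,0,8,0]
After op 15 (dup): stack=[12,8,8] mem=[12,0,8,0]
After op 16 (+): stack=[12,16] mem=[12,0,8,0]
After op 17 (RCL M0): stack=[12,16,12] mem=[12,0,8,0]
After op 18 (RCL M2): stack=[12,16,12,8] mem=[12,0,8,0]

Answer: [12, 16, 12, 8]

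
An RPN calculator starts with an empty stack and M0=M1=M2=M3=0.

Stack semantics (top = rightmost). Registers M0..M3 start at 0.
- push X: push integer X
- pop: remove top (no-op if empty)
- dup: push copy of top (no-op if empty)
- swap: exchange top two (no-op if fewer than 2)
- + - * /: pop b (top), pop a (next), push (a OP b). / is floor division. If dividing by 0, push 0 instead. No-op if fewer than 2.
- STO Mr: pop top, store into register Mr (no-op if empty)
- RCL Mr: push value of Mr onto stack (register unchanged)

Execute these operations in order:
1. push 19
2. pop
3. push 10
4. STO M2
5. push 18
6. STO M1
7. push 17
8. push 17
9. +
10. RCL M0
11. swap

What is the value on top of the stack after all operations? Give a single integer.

After op 1 (push 19): stack=[19] mem=[0,0,0,0]
After op 2 (pop): stack=[empty] mem=[0,0,0,0]
After op 3 (push 10): stack=[10] mem=[0,0,0,0]
After op 4 (STO M2): stack=[empty] mem=[0,0,10,0]
After op 5 (push 18): stack=[18] mem=[0,0,10,0]
After op 6 (STO M1): stack=[empty] mem=[0,18,10,0]
After op 7 (push 17): stack=[17] mem=[0,18,10,0]
After op 8 (push 17): stack=[17,17] mem=[0,18,10,0]
After op 9 (+): stack=[34] mem=[0,18,10,0]
After op 10 (RCL M0): stack=[34,0] mem=[0,18,10,0]
After op 11 (swap): stack=[0,34] mem=[0,18,10,0]

Answer: 34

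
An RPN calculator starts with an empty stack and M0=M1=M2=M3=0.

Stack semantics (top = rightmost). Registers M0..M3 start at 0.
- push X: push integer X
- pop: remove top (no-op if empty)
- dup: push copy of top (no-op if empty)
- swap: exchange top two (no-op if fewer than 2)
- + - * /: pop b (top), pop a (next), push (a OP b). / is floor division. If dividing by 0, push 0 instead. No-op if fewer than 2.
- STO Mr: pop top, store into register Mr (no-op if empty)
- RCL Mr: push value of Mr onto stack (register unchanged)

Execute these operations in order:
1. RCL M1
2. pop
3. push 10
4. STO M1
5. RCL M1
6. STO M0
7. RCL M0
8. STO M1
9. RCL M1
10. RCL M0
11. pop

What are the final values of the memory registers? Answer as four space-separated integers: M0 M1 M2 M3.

After op 1 (RCL M1): stack=[0] mem=[0,0,0,0]
After op 2 (pop): stack=[empty] mem=[0,0,0,0]
After op 3 (push 10): stack=[10] mem=[0,0,0,0]
After op 4 (STO M1): stack=[empty] mem=[0,10,0,0]
After op 5 (RCL M1): stack=[10] mem=[0,10,0,0]
After op 6 (STO M0): stack=[empty] mem=[10,10,0,0]
After op 7 (RCL M0): stack=[10] mem=[10,10,0,0]
After op 8 (STO M1): stack=[empty] mem=[10,10,0,0]
After op 9 (RCL M1): stack=[10] mem=[10,10,0,0]
After op 10 (RCL M0): stack=[10,10] mem=[10,10,0,0]
After op 11 (pop): stack=[10] mem=[10,10,0,0]

Answer: 10 10 0 0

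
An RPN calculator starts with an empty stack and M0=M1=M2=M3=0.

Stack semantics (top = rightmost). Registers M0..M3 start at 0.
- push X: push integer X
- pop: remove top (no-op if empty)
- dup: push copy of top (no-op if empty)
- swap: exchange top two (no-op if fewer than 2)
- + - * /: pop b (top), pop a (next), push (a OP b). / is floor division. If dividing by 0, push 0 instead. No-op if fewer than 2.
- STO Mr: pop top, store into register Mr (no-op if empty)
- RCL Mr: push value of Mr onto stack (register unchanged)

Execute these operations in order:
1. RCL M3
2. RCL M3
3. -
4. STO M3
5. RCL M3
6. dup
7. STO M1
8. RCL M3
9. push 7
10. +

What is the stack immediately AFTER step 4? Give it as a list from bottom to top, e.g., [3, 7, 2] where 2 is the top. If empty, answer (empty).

After op 1 (RCL M3): stack=[0] mem=[0,0,0,0]
After op 2 (RCL M3): stack=[0,0] mem=[0,0,0,0]
After op 3 (-): stack=[0] mem=[0,0,0,0]
After op 4 (STO M3): stack=[empty] mem=[0,0,0,0]

(empty)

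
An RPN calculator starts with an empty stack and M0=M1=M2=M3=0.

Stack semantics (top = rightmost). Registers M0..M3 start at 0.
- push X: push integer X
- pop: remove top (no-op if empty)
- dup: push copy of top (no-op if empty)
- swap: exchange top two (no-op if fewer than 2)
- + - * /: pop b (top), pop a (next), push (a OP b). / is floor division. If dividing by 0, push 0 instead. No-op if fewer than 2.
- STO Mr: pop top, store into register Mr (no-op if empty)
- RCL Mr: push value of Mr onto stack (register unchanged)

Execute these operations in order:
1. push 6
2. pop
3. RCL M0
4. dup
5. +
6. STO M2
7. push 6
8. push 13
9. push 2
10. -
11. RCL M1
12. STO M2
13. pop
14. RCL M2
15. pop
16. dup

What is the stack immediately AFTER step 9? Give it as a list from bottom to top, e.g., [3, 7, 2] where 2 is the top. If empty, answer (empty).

After op 1 (push 6): stack=[6] mem=[0,0,0,0]
After op 2 (pop): stack=[empty] mem=[0,0,0,0]
After op 3 (RCL M0): stack=[0] mem=[0,0,0,0]
After op 4 (dup): stack=[0,0] mem=[0,0,0,0]
After op 5 (+): stack=[0] mem=[0,0,0,0]
After op 6 (STO M2): stack=[empty] mem=[0,0,0,0]
After op 7 (push 6): stack=[6] mem=[0,0,0,0]
After op 8 (push 13): stack=[6,13] mem=[0,0,0,0]
After op 9 (push 2): stack=[6,13,2] mem=[0,0,0,0]

[6, 13, 2]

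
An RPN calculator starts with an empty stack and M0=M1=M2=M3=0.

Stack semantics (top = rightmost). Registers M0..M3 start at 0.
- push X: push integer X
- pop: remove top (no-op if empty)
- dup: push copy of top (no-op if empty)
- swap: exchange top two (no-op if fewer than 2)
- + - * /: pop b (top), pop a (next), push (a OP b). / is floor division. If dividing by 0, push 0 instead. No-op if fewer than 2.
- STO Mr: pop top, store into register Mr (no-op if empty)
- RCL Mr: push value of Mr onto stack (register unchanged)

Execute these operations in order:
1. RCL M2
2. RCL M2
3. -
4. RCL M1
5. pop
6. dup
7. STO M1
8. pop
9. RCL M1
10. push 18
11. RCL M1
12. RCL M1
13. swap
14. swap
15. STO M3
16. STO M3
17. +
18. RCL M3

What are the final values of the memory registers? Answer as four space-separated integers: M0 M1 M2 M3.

Answer: 0 0 0 0

Derivation:
After op 1 (RCL M2): stack=[0] mem=[0,0,0,0]
After op 2 (RCL M2): stack=[0,0] mem=[0,0,0,0]
After op 3 (-): stack=[0] mem=[0,0,0,0]
After op 4 (RCL M1): stack=[0,0] mem=[0,0,0,0]
After op 5 (pop): stack=[0] mem=[0,0,0,0]
After op 6 (dup): stack=[0,0] mem=[0,0,0,0]
After op 7 (STO M1): stack=[0] mem=[0,0,0,0]
After op 8 (pop): stack=[empty] mem=[0,0,0,0]
After op 9 (RCL M1): stack=[0] mem=[0,0,0,0]
After op 10 (push 18): stack=[0,18] mem=[0,0,0,0]
After op 11 (RCL M1): stack=[0,18,0] mem=[0,0,0,0]
After op 12 (RCL M1): stack=[0,18,0,0] mem=[0,0,0,0]
After op 13 (swap): stack=[0,18,0,0] mem=[0,0,0,0]
After op 14 (swap): stack=[0,18,0,0] mem=[0,0,0,0]
After op 15 (STO M3): stack=[0,18,0] mem=[0,0,0,0]
After op 16 (STO M3): stack=[0,18] mem=[0,0,0,0]
After op 17 (+): stack=[18] mem=[0,0,0,0]
After op 18 (RCL M3): stack=[18,0] mem=[0,0,0,0]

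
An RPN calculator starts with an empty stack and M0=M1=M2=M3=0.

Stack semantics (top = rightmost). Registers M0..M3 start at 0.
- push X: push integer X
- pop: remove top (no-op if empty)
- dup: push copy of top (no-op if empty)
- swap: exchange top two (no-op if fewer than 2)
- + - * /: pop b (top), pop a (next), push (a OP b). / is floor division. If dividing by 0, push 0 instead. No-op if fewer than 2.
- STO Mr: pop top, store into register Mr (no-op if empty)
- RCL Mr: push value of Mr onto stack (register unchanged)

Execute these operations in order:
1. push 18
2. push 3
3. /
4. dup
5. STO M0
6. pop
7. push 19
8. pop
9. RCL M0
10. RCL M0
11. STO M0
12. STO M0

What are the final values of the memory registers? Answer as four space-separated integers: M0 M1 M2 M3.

After op 1 (push 18): stack=[18] mem=[0,0,0,0]
After op 2 (push 3): stack=[18,3] mem=[0,0,0,0]
After op 3 (/): stack=[6] mem=[0,0,0,0]
After op 4 (dup): stack=[6,6] mem=[0,0,0,0]
After op 5 (STO M0): stack=[6] mem=[6,0,0,0]
After op 6 (pop): stack=[empty] mem=[6,0,0,0]
After op 7 (push 19): stack=[19] mem=[6,0,0,0]
After op 8 (pop): stack=[empty] mem=[6,0,0,0]
After op 9 (RCL M0): stack=[6] mem=[6,0,0,0]
After op 10 (RCL M0): stack=[6,6] mem=[6,0,0,0]
After op 11 (STO M0): stack=[6] mem=[6,0,0,0]
After op 12 (STO M0): stack=[empty] mem=[6,0,0,0]

Answer: 6 0 0 0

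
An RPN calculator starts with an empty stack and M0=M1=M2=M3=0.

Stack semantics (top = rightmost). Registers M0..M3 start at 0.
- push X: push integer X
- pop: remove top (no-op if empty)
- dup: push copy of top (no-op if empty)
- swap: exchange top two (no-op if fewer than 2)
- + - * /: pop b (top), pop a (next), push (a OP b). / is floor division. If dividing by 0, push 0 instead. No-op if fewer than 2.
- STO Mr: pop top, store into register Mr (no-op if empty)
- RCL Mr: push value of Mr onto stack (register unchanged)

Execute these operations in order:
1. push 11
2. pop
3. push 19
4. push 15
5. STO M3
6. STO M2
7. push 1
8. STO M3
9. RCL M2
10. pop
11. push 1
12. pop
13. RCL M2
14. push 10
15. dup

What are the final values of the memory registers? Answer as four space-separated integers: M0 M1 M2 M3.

After op 1 (push 11): stack=[11] mem=[0,0,0,0]
After op 2 (pop): stack=[empty] mem=[0,0,0,0]
After op 3 (push 19): stack=[19] mem=[0,0,0,0]
After op 4 (push 15): stack=[19,15] mem=[0,0,0,0]
After op 5 (STO M3): stack=[19] mem=[0,0,0,15]
After op 6 (STO M2): stack=[empty] mem=[0,0,19,15]
After op 7 (push 1): stack=[1] mem=[0,0,19,15]
After op 8 (STO M3): stack=[empty] mem=[0,0,19,1]
After op 9 (RCL M2): stack=[19] mem=[0,0,19,1]
After op 10 (pop): stack=[empty] mem=[0,0,19,1]
After op 11 (push 1): stack=[1] mem=[0,0,19,1]
After op 12 (pop): stack=[empty] mem=[0,0,19,1]
After op 13 (RCL M2): stack=[19] mem=[0,0,19,1]
After op 14 (push 10): stack=[19,10] mem=[0,0,19,1]
After op 15 (dup): stack=[19,10,10] mem=[0,0,19,1]

Answer: 0 0 19 1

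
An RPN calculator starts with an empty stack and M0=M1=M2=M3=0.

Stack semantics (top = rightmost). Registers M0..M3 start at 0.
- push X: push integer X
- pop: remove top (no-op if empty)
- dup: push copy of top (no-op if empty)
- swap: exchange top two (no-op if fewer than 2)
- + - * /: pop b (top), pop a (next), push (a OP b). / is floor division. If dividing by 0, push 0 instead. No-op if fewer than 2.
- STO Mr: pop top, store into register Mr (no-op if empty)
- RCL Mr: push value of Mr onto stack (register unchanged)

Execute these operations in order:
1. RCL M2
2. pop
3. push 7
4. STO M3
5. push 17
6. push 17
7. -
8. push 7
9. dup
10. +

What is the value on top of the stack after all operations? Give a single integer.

After op 1 (RCL M2): stack=[0] mem=[0,0,0,0]
After op 2 (pop): stack=[empty] mem=[0,0,0,0]
After op 3 (push 7): stack=[7] mem=[0,0,0,0]
After op 4 (STO M3): stack=[empty] mem=[0,0,0,7]
After op 5 (push 17): stack=[17] mem=[0,0,0,7]
After op 6 (push 17): stack=[17,17] mem=[0,0,0,7]
After op 7 (-): stack=[0] mem=[0,0,0,7]
After op 8 (push 7): stack=[0,7] mem=[0,0,0,7]
After op 9 (dup): stack=[0,7,7] mem=[0,0,0,7]
After op 10 (+): stack=[0,14] mem=[0,0,0,7]

Answer: 14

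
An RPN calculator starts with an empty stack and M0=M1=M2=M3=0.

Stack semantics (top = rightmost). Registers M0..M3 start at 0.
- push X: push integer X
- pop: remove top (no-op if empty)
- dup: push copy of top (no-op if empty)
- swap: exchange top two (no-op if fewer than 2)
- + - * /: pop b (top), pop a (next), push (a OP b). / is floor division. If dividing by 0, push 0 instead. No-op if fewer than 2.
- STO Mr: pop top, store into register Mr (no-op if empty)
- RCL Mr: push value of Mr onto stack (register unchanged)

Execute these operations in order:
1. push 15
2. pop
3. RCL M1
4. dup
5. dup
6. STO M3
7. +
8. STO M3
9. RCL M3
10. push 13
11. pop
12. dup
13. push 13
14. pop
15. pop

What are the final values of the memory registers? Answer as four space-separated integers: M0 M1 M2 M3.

After op 1 (push 15): stack=[15] mem=[0,0,0,0]
After op 2 (pop): stack=[empty] mem=[0,0,0,0]
After op 3 (RCL M1): stack=[0] mem=[0,0,0,0]
After op 4 (dup): stack=[0,0] mem=[0,0,0,0]
After op 5 (dup): stack=[0,0,0] mem=[0,0,0,0]
After op 6 (STO M3): stack=[0,0] mem=[0,0,0,0]
After op 7 (+): stack=[0] mem=[0,0,0,0]
After op 8 (STO M3): stack=[empty] mem=[0,0,0,0]
After op 9 (RCL M3): stack=[0] mem=[0,0,0,0]
After op 10 (push 13): stack=[0,13] mem=[0,0,0,0]
After op 11 (pop): stack=[0] mem=[0,0,0,0]
After op 12 (dup): stack=[0,0] mem=[0,0,0,0]
After op 13 (push 13): stack=[0,0,13] mem=[0,0,0,0]
After op 14 (pop): stack=[0,0] mem=[0,0,0,0]
After op 15 (pop): stack=[0] mem=[0,0,0,0]

Answer: 0 0 0 0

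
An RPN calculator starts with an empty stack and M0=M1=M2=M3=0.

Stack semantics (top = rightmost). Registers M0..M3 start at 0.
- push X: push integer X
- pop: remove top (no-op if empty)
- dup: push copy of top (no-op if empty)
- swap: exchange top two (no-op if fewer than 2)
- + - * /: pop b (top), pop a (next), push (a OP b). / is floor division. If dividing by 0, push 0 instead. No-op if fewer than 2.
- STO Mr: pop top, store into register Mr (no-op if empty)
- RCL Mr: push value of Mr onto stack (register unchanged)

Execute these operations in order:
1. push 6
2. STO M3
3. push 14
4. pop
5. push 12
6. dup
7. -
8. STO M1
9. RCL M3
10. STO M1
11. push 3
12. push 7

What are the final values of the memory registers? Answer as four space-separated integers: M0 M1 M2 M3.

After op 1 (push 6): stack=[6] mem=[0,0,0,0]
After op 2 (STO M3): stack=[empty] mem=[0,0,0,6]
After op 3 (push 14): stack=[14] mem=[0,0,0,6]
After op 4 (pop): stack=[empty] mem=[0,0,0,6]
After op 5 (push 12): stack=[12] mem=[0,0,0,6]
After op 6 (dup): stack=[12,12] mem=[0,0,0,6]
After op 7 (-): stack=[0] mem=[0,0,0,6]
After op 8 (STO M1): stack=[empty] mem=[0,0,0,6]
After op 9 (RCL M3): stack=[6] mem=[0,0,0,6]
After op 10 (STO M1): stack=[empty] mem=[0,6,0,6]
After op 11 (push 3): stack=[3] mem=[0,6,0,6]
After op 12 (push 7): stack=[3,7] mem=[0,6,0,6]

Answer: 0 6 0 6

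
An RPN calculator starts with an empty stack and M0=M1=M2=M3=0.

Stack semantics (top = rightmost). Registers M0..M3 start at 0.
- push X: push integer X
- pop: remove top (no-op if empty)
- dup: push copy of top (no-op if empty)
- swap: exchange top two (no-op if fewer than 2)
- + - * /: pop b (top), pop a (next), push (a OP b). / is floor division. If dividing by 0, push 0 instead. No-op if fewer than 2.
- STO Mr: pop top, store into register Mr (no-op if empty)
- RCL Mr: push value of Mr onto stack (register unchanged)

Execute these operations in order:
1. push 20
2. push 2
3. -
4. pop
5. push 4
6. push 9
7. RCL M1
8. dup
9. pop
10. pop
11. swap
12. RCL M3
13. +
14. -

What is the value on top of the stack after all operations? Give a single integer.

After op 1 (push 20): stack=[20] mem=[0,0,0,0]
After op 2 (push 2): stack=[20,2] mem=[0,0,0,0]
After op 3 (-): stack=[18] mem=[0,0,0,0]
After op 4 (pop): stack=[empty] mem=[0,0,0,0]
After op 5 (push 4): stack=[4] mem=[0,0,0,0]
After op 6 (push 9): stack=[4,9] mem=[0,0,0,0]
After op 7 (RCL M1): stack=[4,9,0] mem=[0,0,0,0]
After op 8 (dup): stack=[4,9,0,0] mem=[0,0,0,0]
After op 9 (pop): stack=[4,9,0] mem=[0,0,0,0]
After op 10 (pop): stack=[4,9] mem=[0,0,0,0]
After op 11 (swap): stack=[9,4] mem=[0,0,0,0]
After op 12 (RCL M3): stack=[9,4,0] mem=[0,0,0,0]
After op 13 (+): stack=[9,4] mem=[0,0,0,0]
After op 14 (-): stack=[5] mem=[0,0,0,0]

Answer: 5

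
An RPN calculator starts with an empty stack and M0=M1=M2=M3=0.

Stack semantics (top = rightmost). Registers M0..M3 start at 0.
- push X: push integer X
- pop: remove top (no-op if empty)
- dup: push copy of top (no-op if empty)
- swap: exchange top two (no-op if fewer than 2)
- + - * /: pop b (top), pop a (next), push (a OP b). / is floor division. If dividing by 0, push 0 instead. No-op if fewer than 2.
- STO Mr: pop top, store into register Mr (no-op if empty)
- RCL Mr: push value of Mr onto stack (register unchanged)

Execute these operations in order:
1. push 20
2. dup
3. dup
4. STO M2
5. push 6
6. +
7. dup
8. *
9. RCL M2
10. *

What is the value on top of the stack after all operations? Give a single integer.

Answer: 13520

Derivation:
After op 1 (push 20): stack=[20] mem=[0,0,0,0]
After op 2 (dup): stack=[20,20] mem=[0,0,0,0]
After op 3 (dup): stack=[20,20,20] mem=[0,0,0,0]
After op 4 (STO M2): stack=[20,20] mem=[0,0,20,0]
After op 5 (push 6): stack=[20,20,6] mem=[0,0,20,0]
After op 6 (+): stack=[20,26] mem=[0,0,20,0]
After op 7 (dup): stack=[20,26,26] mem=[0,0,20,0]
After op 8 (*): stack=[20,676] mem=[0,0,20,0]
After op 9 (RCL M2): stack=[20,676,20] mem=[0,0,20,0]
After op 10 (*): stack=[20,13520] mem=[0,0,20,0]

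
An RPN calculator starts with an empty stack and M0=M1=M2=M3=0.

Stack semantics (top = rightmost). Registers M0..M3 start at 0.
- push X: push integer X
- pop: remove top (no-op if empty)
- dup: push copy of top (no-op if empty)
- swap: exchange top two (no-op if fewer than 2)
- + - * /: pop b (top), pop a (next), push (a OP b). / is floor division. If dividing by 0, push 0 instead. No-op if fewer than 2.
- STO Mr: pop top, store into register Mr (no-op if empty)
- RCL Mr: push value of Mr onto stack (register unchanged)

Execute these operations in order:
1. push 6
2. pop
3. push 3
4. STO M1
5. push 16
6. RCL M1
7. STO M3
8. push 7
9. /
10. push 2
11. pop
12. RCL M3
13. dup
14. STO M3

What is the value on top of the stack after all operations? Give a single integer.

Answer: 3

Derivation:
After op 1 (push 6): stack=[6] mem=[0,0,0,0]
After op 2 (pop): stack=[empty] mem=[0,0,0,0]
After op 3 (push 3): stack=[3] mem=[0,0,0,0]
After op 4 (STO M1): stack=[empty] mem=[0,3,0,0]
After op 5 (push 16): stack=[16] mem=[0,3,0,0]
After op 6 (RCL M1): stack=[16,3] mem=[0,3,0,0]
After op 7 (STO M3): stack=[16] mem=[0,3,0,3]
After op 8 (push 7): stack=[16,7] mem=[0,3,0,3]
After op 9 (/): stack=[2] mem=[0,3,0,3]
After op 10 (push 2): stack=[2,2] mem=[0,3,0,3]
After op 11 (pop): stack=[2] mem=[0,3,0,3]
After op 12 (RCL M3): stack=[2,3] mem=[0,3,0,3]
After op 13 (dup): stack=[2,3,3] mem=[0,3,0,3]
After op 14 (STO M3): stack=[2,3] mem=[0,3,0,3]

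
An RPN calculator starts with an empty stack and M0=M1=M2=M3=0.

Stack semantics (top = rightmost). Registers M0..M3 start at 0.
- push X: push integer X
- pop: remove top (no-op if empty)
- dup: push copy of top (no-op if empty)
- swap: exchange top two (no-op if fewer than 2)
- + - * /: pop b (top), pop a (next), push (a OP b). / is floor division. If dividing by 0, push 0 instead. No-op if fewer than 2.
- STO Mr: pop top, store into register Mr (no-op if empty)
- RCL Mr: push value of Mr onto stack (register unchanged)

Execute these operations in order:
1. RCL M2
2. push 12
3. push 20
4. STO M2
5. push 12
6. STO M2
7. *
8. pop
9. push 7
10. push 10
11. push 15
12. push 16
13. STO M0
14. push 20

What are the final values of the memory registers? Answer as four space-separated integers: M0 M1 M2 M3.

Answer: 16 0 12 0

Derivation:
After op 1 (RCL M2): stack=[0] mem=[0,0,0,0]
After op 2 (push 12): stack=[0,12] mem=[0,0,0,0]
After op 3 (push 20): stack=[0,12,20] mem=[0,0,0,0]
After op 4 (STO M2): stack=[0,12] mem=[0,0,20,0]
After op 5 (push 12): stack=[0,12,12] mem=[0,0,20,0]
After op 6 (STO M2): stack=[0,12] mem=[0,0,12,0]
After op 7 (*): stack=[0] mem=[0,0,12,0]
After op 8 (pop): stack=[empty] mem=[0,0,12,0]
After op 9 (push 7): stack=[7] mem=[0,0,12,0]
After op 10 (push 10): stack=[7,10] mem=[0,0,12,0]
After op 11 (push 15): stack=[7,10,15] mem=[0,0,12,0]
After op 12 (push 16): stack=[7,10,15,16] mem=[0,0,12,0]
After op 13 (STO M0): stack=[7,10,15] mem=[16,0,12,0]
After op 14 (push 20): stack=[7,10,15,20] mem=[16,0,12,0]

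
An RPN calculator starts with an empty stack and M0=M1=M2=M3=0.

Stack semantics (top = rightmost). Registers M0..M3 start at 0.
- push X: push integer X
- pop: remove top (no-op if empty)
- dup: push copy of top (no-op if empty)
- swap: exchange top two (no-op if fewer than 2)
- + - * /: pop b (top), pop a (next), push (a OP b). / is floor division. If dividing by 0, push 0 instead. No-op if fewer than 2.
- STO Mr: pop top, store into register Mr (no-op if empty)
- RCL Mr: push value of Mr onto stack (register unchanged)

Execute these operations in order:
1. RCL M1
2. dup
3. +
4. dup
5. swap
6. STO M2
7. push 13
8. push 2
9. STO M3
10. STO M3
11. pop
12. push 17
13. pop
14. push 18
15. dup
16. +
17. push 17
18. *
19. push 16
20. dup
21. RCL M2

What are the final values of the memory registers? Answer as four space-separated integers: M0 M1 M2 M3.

Answer: 0 0 0 13

Derivation:
After op 1 (RCL M1): stack=[0] mem=[0,0,0,0]
After op 2 (dup): stack=[0,0] mem=[0,0,0,0]
After op 3 (+): stack=[0] mem=[0,0,0,0]
After op 4 (dup): stack=[0,0] mem=[0,0,0,0]
After op 5 (swap): stack=[0,0] mem=[0,0,0,0]
After op 6 (STO M2): stack=[0] mem=[0,0,0,0]
After op 7 (push 13): stack=[0,13] mem=[0,0,0,0]
After op 8 (push 2): stack=[0,13,2] mem=[0,0,0,0]
After op 9 (STO M3): stack=[0,13] mem=[0,0,0,2]
After op 10 (STO M3): stack=[0] mem=[0,0,0,13]
After op 11 (pop): stack=[empty] mem=[0,0,0,13]
After op 12 (push 17): stack=[17] mem=[0,0,0,13]
After op 13 (pop): stack=[empty] mem=[0,0,0,13]
After op 14 (push 18): stack=[18] mem=[0,0,0,13]
After op 15 (dup): stack=[18,18] mem=[0,0,0,13]
After op 16 (+): stack=[36] mem=[0,0,0,13]
After op 17 (push 17): stack=[36,17] mem=[0,0,0,13]
After op 18 (*): stack=[612] mem=[0,0,0,13]
After op 19 (push 16): stack=[612,16] mem=[0,0,0,13]
After op 20 (dup): stack=[612,16,16] mem=[0,0,0,13]
After op 21 (RCL M2): stack=[612,16,16,0] mem=[0,0,0,13]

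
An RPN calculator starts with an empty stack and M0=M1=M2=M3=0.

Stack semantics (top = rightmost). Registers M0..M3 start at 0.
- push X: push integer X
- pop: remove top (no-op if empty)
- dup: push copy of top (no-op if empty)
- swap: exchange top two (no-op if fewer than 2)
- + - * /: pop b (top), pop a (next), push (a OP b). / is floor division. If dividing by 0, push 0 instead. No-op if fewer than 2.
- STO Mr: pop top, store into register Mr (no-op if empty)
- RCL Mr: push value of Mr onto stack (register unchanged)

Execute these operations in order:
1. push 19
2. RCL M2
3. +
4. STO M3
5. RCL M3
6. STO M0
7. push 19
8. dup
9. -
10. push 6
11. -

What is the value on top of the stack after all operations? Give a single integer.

After op 1 (push 19): stack=[19] mem=[0,0,0,0]
After op 2 (RCL M2): stack=[19,0] mem=[0,0,0,0]
After op 3 (+): stack=[19] mem=[0,0,0,0]
After op 4 (STO M3): stack=[empty] mem=[0,0,0,19]
After op 5 (RCL M3): stack=[19] mem=[0,0,0,19]
After op 6 (STO M0): stack=[empty] mem=[19,0,0,19]
After op 7 (push 19): stack=[19] mem=[19,0,0,19]
After op 8 (dup): stack=[19,19] mem=[19,0,0,19]
After op 9 (-): stack=[0] mem=[19,0,0,19]
After op 10 (push 6): stack=[0,6] mem=[19,0,0,19]
After op 11 (-): stack=[-6] mem=[19,0,0,19]

Answer: -6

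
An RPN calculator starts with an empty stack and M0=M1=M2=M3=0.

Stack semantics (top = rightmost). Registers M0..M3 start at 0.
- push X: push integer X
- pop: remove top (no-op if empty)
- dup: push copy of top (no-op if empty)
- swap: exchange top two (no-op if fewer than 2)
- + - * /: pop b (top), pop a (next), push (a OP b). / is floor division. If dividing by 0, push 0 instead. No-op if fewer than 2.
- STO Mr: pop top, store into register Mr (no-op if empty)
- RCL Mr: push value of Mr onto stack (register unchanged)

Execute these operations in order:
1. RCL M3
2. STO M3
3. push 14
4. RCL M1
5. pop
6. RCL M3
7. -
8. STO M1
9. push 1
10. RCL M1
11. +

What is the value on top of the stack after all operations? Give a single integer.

Answer: 15

Derivation:
After op 1 (RCL M3): stack=[0] mem=[0,0,0,0]
After op 2 (STO M3): stack=[empty] mem=[0,0,0,0]
After op 3 (push 14): stack=[14] mem=[0,0,0,0]
After op 4 (RCL M1): stack=[14,0] mem=[0,0,0,0]
After op 5 (pop): stack=[14] mem=[0,0,0,0]
After op 6 (RCL M3): stack=[14,0] mem=[0,0,0,0]
After op 7 (-): stack=[14] mem=[0,0,0,0]
After op 8 (STO M1): stack=[empty] mem=[0,14,0,0]
After op 9 (push 1): stack=[1] mem=[0,14,0,0]
After op 10 (RCL M1): stack=[1,14] mem=[0,14,0,0]
After op 11 (+): stack=[15] mem=[0,14,0,0]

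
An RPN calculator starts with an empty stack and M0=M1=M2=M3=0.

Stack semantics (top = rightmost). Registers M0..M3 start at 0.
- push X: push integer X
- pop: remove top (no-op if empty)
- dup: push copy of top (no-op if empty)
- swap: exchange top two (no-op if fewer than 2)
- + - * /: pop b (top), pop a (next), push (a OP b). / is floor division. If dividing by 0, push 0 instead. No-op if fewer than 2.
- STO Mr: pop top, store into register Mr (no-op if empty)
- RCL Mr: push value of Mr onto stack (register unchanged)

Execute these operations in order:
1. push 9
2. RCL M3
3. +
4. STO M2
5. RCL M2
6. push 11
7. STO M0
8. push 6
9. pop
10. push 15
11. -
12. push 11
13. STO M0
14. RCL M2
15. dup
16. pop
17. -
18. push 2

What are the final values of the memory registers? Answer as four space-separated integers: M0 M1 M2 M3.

After op 1 (push 9): stack=[9] mem=[0,0,0,0]
After op 2 (RCL M3): stack=[9,0] mem=[0,0,0,0]
After op 3 (+): stack=[9] mem=[0,0,0,0]
After op 4 (STO M2): stack=[empty] mem=[0,0,9,0]
After op 5 (RCL M2): stack=[9] mem=[0,0,9,0]
After op 6 (push 11): stack=[9,11] mem=[0,0,9,0]
After op 7 (STO M0): stack=[9] mem=[11,0,9,0]
After op 8 (push 6): stack=[9,6] mem=[11,0,9,0]
After op 9 (pop): stack=[9] mem=[11,0,9,0]
After op 10 (push 15): stack=[9,15] mem=[11,0,9,0]
After op 11 (-): stack=[-6] mem=[11,0,9,0]
After op 12 (push 11): stack=[-6,11] mem=[11,0,9,0]
After op 13 (STO M0): stack=[-6] mem=[11,0,9,0]
After op 14 (RCL M2): stack=[-6,9] mem=[11,0,9,0]
After op 15 (dup): stack=[-6,9,9] mem=[11,0,9,0]
After op 16 (pop): stack=[-6,9] mem=[11,0,9,0]
After op 17 (-): stack=[-15] mem=[11,0,9,0]
After op 18 (push 2): stack=[-15,2] mem=[11,0,9,0]

Answer: 11 0 9 0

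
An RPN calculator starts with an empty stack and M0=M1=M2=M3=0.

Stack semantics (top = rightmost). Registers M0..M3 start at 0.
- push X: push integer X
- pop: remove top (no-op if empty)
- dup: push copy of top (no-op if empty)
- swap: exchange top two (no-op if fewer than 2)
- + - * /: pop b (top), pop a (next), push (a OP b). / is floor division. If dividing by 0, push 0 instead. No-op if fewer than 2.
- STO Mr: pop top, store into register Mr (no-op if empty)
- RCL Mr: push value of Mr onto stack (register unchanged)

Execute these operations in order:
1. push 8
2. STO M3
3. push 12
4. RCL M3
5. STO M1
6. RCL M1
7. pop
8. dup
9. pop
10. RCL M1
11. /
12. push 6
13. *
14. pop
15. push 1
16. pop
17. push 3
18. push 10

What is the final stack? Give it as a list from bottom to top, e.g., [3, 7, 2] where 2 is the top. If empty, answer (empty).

After op 1 (push 8): stack=[8] mem=[0,0,0,0]
After op 2 (STO M3): stack=[empty] mem=[0,0,0,8]
After op 3 (push 12): stack=[12] mem=[0,0,0,8]
After op 4 (RCL M3): stack=[12,8] mem=[0,0,0,8]
After op 5 (STO M1): stack=[12] mem=[0,8,0,8]
After op 6 (RCL M1): stack=[12,8] mem=[0,8,0,8]
After op 7 (pop): stack=[12] mem=[0,8,0,8]
After op 8 (dup): stack=[12,12] mem=[0,8,0,8]
After op 9 (pop): stack=[12] mem=[0,8,0,8]
After op 10 (RCL M1): stack=[12,8] mem=[0,8,0,8]
After op 11 (/): stack=[1] mem=[0,8,0,8]
After op 12 (push 6): stack=[1,6] mem=[0,8,0,8]
After op 13 (*): stack=[6] mem=[0,8,0,8]
After op 14 (pop): stack=[empty] mem=[0,8,0,8]
After op 15 (push 1): stack=[1] mem=[0,8,0,8]
After op 16 (pop): stack=[empty] mem=[0,8,0,8]
After op 17 (push 3): stack=[3] mem=[0,8,0,8]
After op 18 (push 10): stack=[3,10] mem=[0,8,0,8]

Answer: [3, 10]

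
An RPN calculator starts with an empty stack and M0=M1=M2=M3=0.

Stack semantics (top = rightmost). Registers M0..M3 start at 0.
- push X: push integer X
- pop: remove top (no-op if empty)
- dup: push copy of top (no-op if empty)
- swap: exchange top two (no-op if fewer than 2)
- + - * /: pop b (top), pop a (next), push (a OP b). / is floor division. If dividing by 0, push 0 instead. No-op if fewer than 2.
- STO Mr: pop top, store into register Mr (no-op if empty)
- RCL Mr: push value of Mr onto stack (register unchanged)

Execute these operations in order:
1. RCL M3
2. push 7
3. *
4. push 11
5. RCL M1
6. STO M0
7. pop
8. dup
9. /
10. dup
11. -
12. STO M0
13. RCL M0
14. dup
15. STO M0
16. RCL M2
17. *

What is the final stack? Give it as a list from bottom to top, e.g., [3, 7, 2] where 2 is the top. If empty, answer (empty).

After op 1 (RCL M3): stack=[0] mem=[0,0,0,0]
After op 2 (push 7): stack=[0,7] mem=[0,0,0,0]
After op 3 (*): stack=[0] mem=[0,0,0,0]
After op 4 (push 11): stack=[0,11] mem=[0,0,0,0]
After op 5 (RCL M1): stack=[0,11,0] mem=[0,0,0,0]
After op 6 (STO M0): stack=[0,11] mem=[0,0,0,0]
After op 7 (pop): stack=[0] mem=[0,0,0,0]
After op 8 (dup): stack=[0,0] mem=[0,0,0,0]
After op 9 (/): stack=[0] mem=[0,0,0,0]
After op 10 (dup): stack=[0,0] mem=[0,0,0,0]
After op 11 (-): stack=[0] mem=[0,0,0,0]
After op 12 (STO M0): stack=[empty] mem=[0,0,0,0]
After op 13 (RCL M0): stack=[0] mem=[0,0,0,0]
After op 14 (dup): stack=[0,0] mem=[0,0,0,0]
After op 15 (STO M0): stack=[0] mem=[0,0,0,0]
After op 16 (RCL M2): stack=[0,0] mem=[0,0,0,0]
After op 17 (*): stack=[0] mem=[0,0,0,0]

Answer: [0]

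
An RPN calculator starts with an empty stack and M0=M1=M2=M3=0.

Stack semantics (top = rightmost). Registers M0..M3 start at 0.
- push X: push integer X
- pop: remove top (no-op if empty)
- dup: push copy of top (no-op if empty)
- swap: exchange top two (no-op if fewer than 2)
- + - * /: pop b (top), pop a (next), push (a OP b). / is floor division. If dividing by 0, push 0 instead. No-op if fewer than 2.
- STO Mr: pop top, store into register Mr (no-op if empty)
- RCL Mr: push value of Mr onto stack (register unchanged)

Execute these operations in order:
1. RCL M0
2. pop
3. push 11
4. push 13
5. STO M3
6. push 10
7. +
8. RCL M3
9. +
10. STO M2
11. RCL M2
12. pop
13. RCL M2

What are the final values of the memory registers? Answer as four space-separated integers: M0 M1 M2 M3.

After op 1 (RCL M0): stack=[0] mem=[0,0,0,0]
After op 2 (pop): stack=[empty] mem=[0,0,0,0]
After op 3 (push 11): stack=[11] mem=[0,0,0,0]
After op 4 (push 13): stack=[11,13] mem=[0,0,0,0]
After op 5 (STO M3): stack=[11] mem=[0,0,0,13]
After op 6 (push 10): stack=[11,10] mem=[0,0,0,13]
After op 7 (+): stack=[21] mem=[0,0,0,13]
After op 8 (RCL M3): stack=[21,13] mem=[0,0,0,13]
After op 9 (+): stack=[34] mem=[0,0,0,13]
After op 10 (STO M2): stack=[empty] mem=[0,0,34,13]
After op 11 (RCL M2): stack=[34] mem=[0,0,34,13]
After op 12 (pop): stack=[empty] mem=[0,0,34,13]
After op 13 (RCL M2): stack=[34] mem=[0,0,34,13]

Answer: 0 0 34 13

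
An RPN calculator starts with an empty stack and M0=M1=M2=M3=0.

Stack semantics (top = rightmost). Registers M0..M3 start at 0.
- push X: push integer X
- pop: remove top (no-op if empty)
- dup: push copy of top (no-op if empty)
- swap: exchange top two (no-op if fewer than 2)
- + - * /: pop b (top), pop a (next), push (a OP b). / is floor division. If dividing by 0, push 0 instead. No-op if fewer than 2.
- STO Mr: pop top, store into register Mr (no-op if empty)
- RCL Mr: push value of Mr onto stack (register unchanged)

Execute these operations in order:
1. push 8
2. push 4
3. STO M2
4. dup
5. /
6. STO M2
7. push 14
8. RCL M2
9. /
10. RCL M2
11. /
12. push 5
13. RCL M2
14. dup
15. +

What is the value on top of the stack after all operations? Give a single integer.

Answer: 2

Derivation:
After op 1 (push 8): stack=[8] mem=[0,0,0,0]
After op 2 (push 4): stack=[8,4] mem=[0,0,0,0]
After op 3 (STO M2): stack=[8] mem=[0,0,4,0]
After op 4 (dup): stack=[8,8] mem=[0,0,4,0]
After op 5 (/): stack=[1] mem=[0,0,4,0]
After op 6 (STO M2): stack=[empty] mem=[0,0,1,0]
After op 7 (push 14): stack=[14] mem=[0,0,1,0]
After op 8 (RCL M2): stack=[14,1] mem=[0,0,1,0]
After op 9 (/): stack=[14] mem=[0,0,1,0]
After op 10 (RCL M2): stack=[14,1] mem=[0,0,1,0]
After op 11 (/): stack=[14] mem=[0,0,1,0]
After op 12 (push 5): stack=[14,5] mem=[0,0,1,0]
After op 13 (RCL M2): stack=[14,5,1] mem=[0,0,1,0]
After op 14 (dup): stack=[14,5,1,1] mem=[0,0,1,0]
After op 15 (+): stack=[14,5,2] mem=[0,0,1,0]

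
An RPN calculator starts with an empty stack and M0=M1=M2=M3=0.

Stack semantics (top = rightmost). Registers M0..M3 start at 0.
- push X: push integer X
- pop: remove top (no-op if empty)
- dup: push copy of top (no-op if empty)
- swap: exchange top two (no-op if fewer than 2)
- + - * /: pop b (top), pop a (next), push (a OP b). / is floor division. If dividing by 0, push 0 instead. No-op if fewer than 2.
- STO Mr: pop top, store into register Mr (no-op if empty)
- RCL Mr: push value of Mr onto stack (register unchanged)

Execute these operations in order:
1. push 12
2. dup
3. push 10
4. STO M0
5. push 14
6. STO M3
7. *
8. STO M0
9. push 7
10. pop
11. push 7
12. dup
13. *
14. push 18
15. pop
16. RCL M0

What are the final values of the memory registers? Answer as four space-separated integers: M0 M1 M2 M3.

After op 1 (push 12): stack=[12] mem=[0,0,0,0]
After op 2 (dup): stack=[12,12] mem=[0,0,0,0]
After op 3 (push 10): stack=[12,12,10] mem=[0,0,0,0]
After op 4 (STO M0): stack=[12,12] mem=[10,0,0,0]
After op 5 (push 14): stack=[12,12,14] mem=[10,0,0,0]
After op 6 (STO M3): stack=[12,12] mem=[10,0,0,14]
After op 7 (*): stack=[144] mem=[10,0,0,14]
After op 8 (STO M0): stack=[empty] mem=[144,0,0,14]
After op 9 (push 7): stack=[7] mem=[144,0,0,14]
After op 10 (pop): stack=[empty] mem=[144,0,0,14]
After op 11 (push 7): stack=[7] mem=[144,0,0,14]
After op 12 (dup): stack=[7,7] mem=[144,0,0,14]
After op 13 (*): stack=[49] mem=[144,0,0,14]
After op 14 (push 18): stack=[49,18] mem=[144,0,0,14]
After op 15 (pop): stack=[49] mem=[144,0,0,14]
After op 16 (RCL M0): stack=[49,144] mem=[144,0,0,14]

Answer: 144 0 0 14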